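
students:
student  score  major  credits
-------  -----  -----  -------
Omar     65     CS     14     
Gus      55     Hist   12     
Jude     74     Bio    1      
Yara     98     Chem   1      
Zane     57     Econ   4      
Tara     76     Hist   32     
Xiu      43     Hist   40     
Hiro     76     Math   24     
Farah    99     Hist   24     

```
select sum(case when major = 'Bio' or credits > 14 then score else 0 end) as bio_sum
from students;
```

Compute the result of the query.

368

student=Omar: ✗
student=Gus: ✗
student=Jude: ✓ → 74
student=Yara: ✗
student=Zane: ✗
student=Tara: ✓ → 76
student=Xiu: ✓ → 43
student=Hiro: ✓ → 76
student=Farah: ✓ → 99
bio_sum = 74 + 76 + 43 + 76 + 99 = 368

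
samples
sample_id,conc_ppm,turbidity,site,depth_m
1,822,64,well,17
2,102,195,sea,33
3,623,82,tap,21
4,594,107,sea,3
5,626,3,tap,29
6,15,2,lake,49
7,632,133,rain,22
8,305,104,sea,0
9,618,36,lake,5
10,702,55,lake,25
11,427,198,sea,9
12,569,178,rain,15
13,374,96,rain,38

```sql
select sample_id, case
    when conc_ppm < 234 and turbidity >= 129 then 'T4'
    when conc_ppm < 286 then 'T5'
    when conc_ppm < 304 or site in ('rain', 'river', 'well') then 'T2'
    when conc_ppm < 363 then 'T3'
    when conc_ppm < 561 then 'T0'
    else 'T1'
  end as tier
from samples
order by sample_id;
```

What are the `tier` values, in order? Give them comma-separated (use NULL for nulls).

T2, T4, T1, T1, T1, T5, T2, T3, T1, T1, T0, T2, T2

sample_id=1: conc_ppm < 304 or site in ('rain', 'river', 'well') → T2
sample_id=2: conc_ppm < 234 and turbidity >= 129 → T4
sample_id=3: ELSE → T1
sample_id=4: ELSE → T1
sample_id=5: ELSE → T1
sample_id=6: conc_ppm < 286 → T5
sample_id=7: conc_ppm < 304 or site in ('rain', 'river', 'well') → T2
sample_id=8: conc_ppm < 363 → T3
sample_id=9: ELSE → T1
sample_id=10: ELSE → T1
sample_id=11: conc_ppm < 561 → T0
sample_id=12: conc_ppm < 304 or site in ('rain', 'river', 'well') → T2
sample_id=13: conc_ppm < 304 or site in ('rain', 'river', 'well') → T2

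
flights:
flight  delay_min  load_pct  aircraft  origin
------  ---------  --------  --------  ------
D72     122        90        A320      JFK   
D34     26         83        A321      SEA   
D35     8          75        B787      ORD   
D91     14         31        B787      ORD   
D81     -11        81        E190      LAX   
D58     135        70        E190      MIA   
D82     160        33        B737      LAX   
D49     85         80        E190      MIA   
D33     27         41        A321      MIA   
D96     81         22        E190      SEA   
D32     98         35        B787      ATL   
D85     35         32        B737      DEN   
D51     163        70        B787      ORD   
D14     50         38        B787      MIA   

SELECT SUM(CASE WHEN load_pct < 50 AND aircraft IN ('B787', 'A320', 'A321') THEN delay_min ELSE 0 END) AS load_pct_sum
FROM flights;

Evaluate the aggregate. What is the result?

flight=D72: ✗
flight=D34: ✗
flight=D35: ✗
flight=D91: ✓ → 14
flight=D81: ✗
flight=D58: ✗
flight=D82: ✗
flight=D49: ✗
flight=D33: ✓ → 27
flight=D96: ✗
flight=D32: ✓ → 98
flight=D85: ✗
flight=D51: ✗
flight=D14: ✓ → 50
load_pct_sum = 14 + 27 + 98 + 50 = 189

189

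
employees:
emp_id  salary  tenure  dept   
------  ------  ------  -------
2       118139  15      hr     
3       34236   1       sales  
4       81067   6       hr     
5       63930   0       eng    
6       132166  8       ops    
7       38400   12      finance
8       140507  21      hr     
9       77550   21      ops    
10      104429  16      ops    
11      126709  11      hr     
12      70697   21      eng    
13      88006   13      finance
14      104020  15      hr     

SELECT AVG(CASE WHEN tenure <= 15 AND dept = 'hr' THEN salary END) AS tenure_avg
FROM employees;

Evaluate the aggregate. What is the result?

emp_id=2: ✓ → 118139
emp_id=3: ✗
emp_id=4: ✓ → 81067
emp_id=5: ✗
emp_id=6: ✗
emp_id=7: ✗
emp_id=8: ✗
emp_id=9: ✗
emp_id=10: ✗
emp_id=11: ✓ → 126709
emp_id=12: ✗
emp_id=13: ✗
emp_id=14: ✓ → 104020
tenure_avg = (118139 + 81067 + 126709 + 104020) / 4 = 107483.75

107483.75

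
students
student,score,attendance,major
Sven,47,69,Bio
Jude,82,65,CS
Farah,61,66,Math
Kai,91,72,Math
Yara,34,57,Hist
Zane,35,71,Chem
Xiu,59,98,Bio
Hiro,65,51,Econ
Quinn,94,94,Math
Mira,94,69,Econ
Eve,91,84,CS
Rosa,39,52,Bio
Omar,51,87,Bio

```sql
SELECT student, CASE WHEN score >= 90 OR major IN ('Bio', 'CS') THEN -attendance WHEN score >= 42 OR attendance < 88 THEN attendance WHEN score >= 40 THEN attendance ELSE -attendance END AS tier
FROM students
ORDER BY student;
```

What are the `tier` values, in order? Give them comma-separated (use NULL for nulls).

-84, 66, 51, -65, -72, -69, -87, -94, -52, -69, -98, 57, 71

student=Eve: score >= 90 OR major IN ('Bio', 'CS') → -84
student=Farah: score >= 42 OR attendance < 88 → 66
student=Hiro: score >= 42 OR attendance < 88 → 51
student=Jude: score >= 90 OR major IN ('Bio', 'CS') → -65
student=Kai: score >= 90 OR major IN ('Bio', 'CS') → -72
student=Mira: score >= 90 OR major IN ('Bio', 'CS') → -69
student=Omar: score >= 90 OR major IN ('Bio', 'CS') → -87
student=Quinn: score >= 90 OR major IN ('Bio', 'CS') → -94
student=Rosa: score >= 90 OR major IN ('Bio', 'CS') → -52
student=Sven: score >= 90 OR major IN ('Bio', 'CS') → -69
student=Xiu: score >= 90 OR major IN ('Bio', 'CS') → -98
student=Yara: score >= 42 OR attendance < 88 → 57
student=Zane: score >= 42 OR attendance < 88 → 71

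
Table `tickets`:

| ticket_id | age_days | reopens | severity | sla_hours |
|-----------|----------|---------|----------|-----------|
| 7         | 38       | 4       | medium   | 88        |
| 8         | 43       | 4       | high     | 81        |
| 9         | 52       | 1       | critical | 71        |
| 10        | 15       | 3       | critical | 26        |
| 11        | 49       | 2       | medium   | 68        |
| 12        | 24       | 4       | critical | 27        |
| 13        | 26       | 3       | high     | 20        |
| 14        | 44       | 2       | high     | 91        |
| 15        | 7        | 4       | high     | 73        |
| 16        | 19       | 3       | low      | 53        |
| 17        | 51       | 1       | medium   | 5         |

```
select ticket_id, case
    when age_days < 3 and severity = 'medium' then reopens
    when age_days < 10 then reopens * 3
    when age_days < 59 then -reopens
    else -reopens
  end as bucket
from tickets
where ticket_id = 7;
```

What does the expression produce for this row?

-4

ticket_id = 7: age_days=38, reopens=4, severity=medium, sla_hours=88.
age_days < 3 and severity = 'medium' → false
age_days < 10 → false
age_days < 59 → true → -4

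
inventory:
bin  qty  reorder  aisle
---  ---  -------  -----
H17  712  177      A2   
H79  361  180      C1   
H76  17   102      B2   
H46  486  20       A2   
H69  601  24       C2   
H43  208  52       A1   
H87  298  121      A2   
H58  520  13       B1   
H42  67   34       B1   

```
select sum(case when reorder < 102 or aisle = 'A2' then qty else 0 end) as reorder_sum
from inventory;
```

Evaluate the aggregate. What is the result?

bin=H17: ✓ → 712
bin=H79: ✗
bin=H76: ✗
bin=H46: ✓ → 486
bin=H69: ✓ → 601
bin=H43: ✓ → 208
bin=H87: ✓ → 298
bin=H58: ✓ → 520
bin=H42: ✓ → 67
reorder_sum = 712 + 486 + 601 + 208 + 298 + 520 + 67 = 2892

2892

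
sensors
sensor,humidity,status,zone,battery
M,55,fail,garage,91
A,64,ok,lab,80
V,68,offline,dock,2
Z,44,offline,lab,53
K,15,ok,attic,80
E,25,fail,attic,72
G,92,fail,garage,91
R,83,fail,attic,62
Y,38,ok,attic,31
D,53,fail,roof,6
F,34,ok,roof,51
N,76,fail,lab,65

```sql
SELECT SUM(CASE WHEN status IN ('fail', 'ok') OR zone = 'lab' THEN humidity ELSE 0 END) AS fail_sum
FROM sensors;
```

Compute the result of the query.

sensor=M: ✓ → 55
sensor=A: ✓ → 64
sensor=V: ✗
sensor=Z: ✓ → 44
sensor=K: ✓ → 15
sensor=E: ✓ → 25
sensor=G: ✓ → 92
sensor=R: ✓ → 83
sensor=Y: ✓ → 38
sensor=D: ✓ → 53
sensor=F: ✓ → 34
sensor=N: ✓ → 76
fail_sum = 55 + 64 + 44 + 15 + 25 + 92 + 83 + 38 + 53 + 34 + 76 = 579

579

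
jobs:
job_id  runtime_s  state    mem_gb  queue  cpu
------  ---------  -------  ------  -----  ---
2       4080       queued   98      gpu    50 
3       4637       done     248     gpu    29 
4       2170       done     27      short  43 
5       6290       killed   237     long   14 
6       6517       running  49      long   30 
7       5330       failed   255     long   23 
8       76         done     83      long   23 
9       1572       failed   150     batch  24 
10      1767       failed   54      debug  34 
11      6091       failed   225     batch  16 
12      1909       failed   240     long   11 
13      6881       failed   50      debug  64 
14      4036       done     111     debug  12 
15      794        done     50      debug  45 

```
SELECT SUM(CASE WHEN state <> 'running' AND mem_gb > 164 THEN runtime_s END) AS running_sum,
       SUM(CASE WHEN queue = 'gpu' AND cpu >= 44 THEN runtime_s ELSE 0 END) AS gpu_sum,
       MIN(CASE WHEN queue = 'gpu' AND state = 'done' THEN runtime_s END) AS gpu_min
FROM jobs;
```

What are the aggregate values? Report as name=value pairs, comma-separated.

[running_sum: state <> 'running' AND mem_gb > 164]
job_id=2: ✗
job_id=3: ✓ → 4637
job_id=4: ✗
job_id=5: ✓ → 6290
job_id=6: ✗
job_id=7: ✓ → 5330
job_id=8: ✗
job_id=9: ✗
job_id=10: ✗
job_id=11: ✓ → 6091
job_id=12: ✓ → 1909
job_id=13: ✗
job_id=14: ✗
job_id=15: ✗
running_sum = 4637 + 6290 + 5330 + 6091 + 1909 = 24257
—
[gpu_sum: queue = 'gpu' AND cpu >= 44]
job_id=2: ✓ → 4080
job_id=3: ✗
job_id=4: ✗
job_id=5: ✗
job_id=6: ✗
job_id=7: ✗
job_id=8: ✗
job_id=9: ✗
job_id=10: ✗
job_id=11: ✗
job_id=12: ✗
job_id=13: ✗
job_id=14: ✗
job_id=15: ✗
gpu_sum = 4080
—
[gpu_min: queue = 'gpu' AND state = 'done']
job_id=2: ✗
job_id=3: ✓ → 4637
job_id=4: ✗
job_id=5: ✗
job_id=6: ✗
job_id=7: ✗
job_id=8: ✗
job_id=9: ✗
job_id=10: ✗
job_id=11: ✗
job_id=12: ✗
job_id=13: ✗
job_id=14: ✗
job_id=15: ✗
gpu_min = MIN(4637) = 4637

running_sum=24257, gpu_sum=4080, gpu_min=4637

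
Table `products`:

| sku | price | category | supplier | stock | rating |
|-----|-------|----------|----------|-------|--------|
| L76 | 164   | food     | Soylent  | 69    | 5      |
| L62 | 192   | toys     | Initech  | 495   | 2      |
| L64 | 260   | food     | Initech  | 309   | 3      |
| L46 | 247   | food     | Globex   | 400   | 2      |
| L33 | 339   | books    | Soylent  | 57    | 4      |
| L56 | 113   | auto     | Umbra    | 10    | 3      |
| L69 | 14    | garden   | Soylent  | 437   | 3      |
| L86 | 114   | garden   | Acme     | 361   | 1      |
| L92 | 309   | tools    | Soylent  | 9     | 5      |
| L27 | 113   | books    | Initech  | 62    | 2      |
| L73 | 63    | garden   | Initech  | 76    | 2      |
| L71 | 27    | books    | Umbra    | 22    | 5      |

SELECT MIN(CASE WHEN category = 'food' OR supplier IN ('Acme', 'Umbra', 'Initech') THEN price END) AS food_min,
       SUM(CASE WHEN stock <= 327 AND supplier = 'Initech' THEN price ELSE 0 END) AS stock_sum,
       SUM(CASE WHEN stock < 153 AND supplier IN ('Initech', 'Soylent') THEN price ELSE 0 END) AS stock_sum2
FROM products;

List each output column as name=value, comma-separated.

food_min=27, stock_sum=436, stock_sum2=988

[food_min: category = 'food' OR supplier IN ('Acme', 'Umbra', 'Initech')]
sku=L76: ✓ → 164
sku=L62: ✓ → 192
sku=L64: ✓ → 260
sku=L46: ✓ → 247
sku=L33: ✗
sku=L56: ✓ → 113
sku=L69: ✗
sku=L86: ✓ → 114
sku=L92: ✗
sku=L27: ✓ → 113
sku=L73: ✓ → 63
sku=L71: ✓ → 27
food_min = MIN(164, 192, 260, 247, 113, 114, 113, 63, 27) = 27
—
[stock_sum: stock <= 327 AND supplier = 'Initech']
sku=L76: ✗
sku=L62: ✗
sku=L64: ✓ → 260
sku=L46: ✗
sku=L33: ✗
sku=L56: ✗
sku=L69: ✗
sku=L86: ✗
sku=L92: ✗
sku=L27: ✓ → 113
sku=L73: ✓ → 63
sku=L71: ✗
stock_sum = 260 + 113 + 63 = 436
—
[stock_sum2: stock < 153 AND supplier IN ('Initech', 'Soylent')]
sku=L76: ✓ → 164
sku=L62: ✗
sku=L64: ✗
sku=L46: ✗
sku=L33: ✓ → 339
sku=L56: ✗
sku=L69: ✗
sku=L86: ✗
sku=L92: ✓ → 309
sku=L27: ✓ → 113
sku=L73: ✓ → 63
sku=L71: ✗
stock_sum2 = 164 + 339 + 309 + 113 + 63 = 988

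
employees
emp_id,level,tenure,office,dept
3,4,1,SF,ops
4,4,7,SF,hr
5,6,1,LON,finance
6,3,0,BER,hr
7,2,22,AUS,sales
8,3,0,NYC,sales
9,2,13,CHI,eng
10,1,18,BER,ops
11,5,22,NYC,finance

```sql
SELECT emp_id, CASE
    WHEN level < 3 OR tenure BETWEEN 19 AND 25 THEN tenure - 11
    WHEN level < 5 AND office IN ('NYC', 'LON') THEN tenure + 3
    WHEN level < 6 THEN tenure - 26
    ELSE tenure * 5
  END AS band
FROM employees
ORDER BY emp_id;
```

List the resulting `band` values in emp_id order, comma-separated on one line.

-25, -19, 5, -26, 11, 3, 2, 7, 11

emp_id=3: level < 6 → -25
emp_id=4: level < 6 → -19
emp_id=5: ELSE → 5
emp_id=6: level < 6 → -26
emp_id=7: level < 3 OR tenure BETWEEN 19 AND 25 → 11
emp_id=8: level < 5 AND office IN ('NYC', 'LON') → 3
emp_id=9: level < 3 OR tenure BETWEEN 19 AND 25 → 2
emp_id=10: level < 3 OR tenure BETWEEN 19 AND 25 → 7
emp_id=11: level < 3 OR tenure BETWEEN 19 AND 25 → 11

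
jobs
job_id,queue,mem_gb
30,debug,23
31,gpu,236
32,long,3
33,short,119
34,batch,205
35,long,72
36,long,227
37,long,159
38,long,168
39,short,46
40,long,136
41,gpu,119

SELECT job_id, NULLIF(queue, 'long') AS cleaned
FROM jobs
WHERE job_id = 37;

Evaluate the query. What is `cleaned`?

NULL

job_id = 37: queue=long, mem_gb=159.
queue=long vs long: equal → NULL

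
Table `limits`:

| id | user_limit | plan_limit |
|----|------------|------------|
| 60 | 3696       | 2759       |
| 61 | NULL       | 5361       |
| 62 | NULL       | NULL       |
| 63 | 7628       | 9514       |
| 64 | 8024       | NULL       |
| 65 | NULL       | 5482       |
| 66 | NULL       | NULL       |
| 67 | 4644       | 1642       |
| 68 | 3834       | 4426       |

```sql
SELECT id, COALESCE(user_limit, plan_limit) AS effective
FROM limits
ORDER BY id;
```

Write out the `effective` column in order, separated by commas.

id=60: user_limit=3696 → 3696
id=61: user_limit=NULL, plan_limit=5361 → 5361
id=62: user_limit=NULL, plan_limit=NULL (all NULL) → NULL
id=63: user_limit=7628 → 7628
id=64: user_limit=8024 → 8024
id=65: user_limit=NULL, plan_limit=5482 → 5482
id=66: user_limit=NULL, plan_limit=NULL (all NULL) → NULL
id=67: user_limit=4644 → 4644
id=68: user_limit=3834 → 3834

3696, 5361, NULL, 7628, 8024, 5482, NULL, 4644, 3834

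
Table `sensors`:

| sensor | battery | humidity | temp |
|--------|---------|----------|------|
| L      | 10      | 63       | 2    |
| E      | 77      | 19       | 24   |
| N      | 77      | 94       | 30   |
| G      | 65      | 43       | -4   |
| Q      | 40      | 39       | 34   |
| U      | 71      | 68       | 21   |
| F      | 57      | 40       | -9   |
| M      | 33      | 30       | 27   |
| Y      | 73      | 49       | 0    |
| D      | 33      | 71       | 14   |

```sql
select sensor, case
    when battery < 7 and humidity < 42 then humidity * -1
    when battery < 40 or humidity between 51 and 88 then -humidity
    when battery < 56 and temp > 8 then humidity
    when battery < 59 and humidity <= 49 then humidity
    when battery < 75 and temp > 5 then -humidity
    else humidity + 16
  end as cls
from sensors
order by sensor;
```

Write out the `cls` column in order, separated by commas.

-71, 35, 40, 59, -63, -30, 110, 39, -68, 65

sensor=D: battery < 40 or humidity between 51 and 88 → -71
sensor=E: ELSE → 35
sensor=F: battery < 59 and humidity <= 49 → 40
sensor=G: ELSE → 59
sensor=L: battery < 40 or humidity between 51 and 88 → -63
sensor=M: battery < 40 or humidity between 51 and 88 → -30
sensor=N: ELSE → 110
sensor=Q: battery < 56 and temp > 8 → 39
sensor=U: battery < 40 or humidity between 51 and 88 → -68
sensor=Y: ELSE → 65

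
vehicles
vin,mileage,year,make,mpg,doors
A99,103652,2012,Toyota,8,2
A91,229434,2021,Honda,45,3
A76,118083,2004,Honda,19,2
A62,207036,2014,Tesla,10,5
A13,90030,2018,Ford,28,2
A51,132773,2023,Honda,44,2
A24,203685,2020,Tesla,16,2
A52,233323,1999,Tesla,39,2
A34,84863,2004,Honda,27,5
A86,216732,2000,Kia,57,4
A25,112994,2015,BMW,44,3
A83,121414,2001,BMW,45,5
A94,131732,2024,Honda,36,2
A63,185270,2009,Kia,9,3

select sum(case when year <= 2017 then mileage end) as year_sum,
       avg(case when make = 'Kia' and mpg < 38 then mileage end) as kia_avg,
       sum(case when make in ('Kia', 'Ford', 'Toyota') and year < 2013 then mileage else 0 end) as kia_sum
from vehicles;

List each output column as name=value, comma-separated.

[year_sum: year <= 2017]
vin=A99: ✓ → 103652
vin=A91: ✗
vin=A76: ✓ → 118083
vin=A62: ✓ → 207036
vin=A13: ✗
vin=A51: ✗
vin=A24: ✗
vin=A52: ✓ → 233323
vin=A34: ✓ → 84863
vin=A86: ✓ → 216732
vin=A25: ✓ → 112994
vin=A83: ✓ → 121414
vin=A94: ✗
vin=A63: ✓ → 185270
year_sum = 103652 + 118083 + 207036 + 233323 + 84863 + 216732 + 112994 + 121414 + 185270 = 1383367
—
[kia_avg: make = 'Kia' and mpg < 38]
vin=A99: ✗
vin=A91: ✗
vin=A76: ✗
vin=A62: ✗
vin=A13: ✗
vin=A51: ✗
vin=A24: ✗
vin=A52: ✗
vin=A34: ✗
vin=A86: ✗
vin=A25: ✗
vin=A83: ✗
vin=A94: ✗
vin=A63: ✓ → 185270
kia_avg = 185270
—
[kia_sum: make in ('Kia', 'Ford', 'Toyota') and year < 2013]
vin=A99: ✓ → 103652
vin=A91: ✗
vin=A76: ✗
vin=A62: ✗
vin=A13: ✗
vin=A51: ✗
vin=A24: ✗
vin=A52: ✗
vin=A34: ✗
vin=A86: ✓ → 216732
vin=A25: ✗
vin=A83: ✗
vin=A94: ✗
vin=A63: ✓ → 185270
kia_sum = 103652 + 216732 + 185270 = 505654

year_sum=1383367, kia_avg=185270, kia_sum=505654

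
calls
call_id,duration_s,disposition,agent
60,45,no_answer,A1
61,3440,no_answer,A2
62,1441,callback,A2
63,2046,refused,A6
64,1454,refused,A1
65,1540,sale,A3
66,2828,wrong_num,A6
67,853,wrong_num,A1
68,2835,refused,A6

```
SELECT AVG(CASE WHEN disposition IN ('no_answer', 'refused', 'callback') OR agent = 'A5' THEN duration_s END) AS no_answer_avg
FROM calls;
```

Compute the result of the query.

call_id=60: ✓ → 45
call_id=61: ✓ → 3440
call_id=62: ✓ → 1441
call_id=63: ✓ → 2046
call_id=64: ✓ → 1454
call_id=65: ✗
call_id=66: ✗
call_id=67: ✗
call_id=68: ✓ → 2835
no_answer_avg = (45 + 3440 + 1441 + 2046 + 1454 + 2835) / 6 = 1876.8333333333

1876.8333333333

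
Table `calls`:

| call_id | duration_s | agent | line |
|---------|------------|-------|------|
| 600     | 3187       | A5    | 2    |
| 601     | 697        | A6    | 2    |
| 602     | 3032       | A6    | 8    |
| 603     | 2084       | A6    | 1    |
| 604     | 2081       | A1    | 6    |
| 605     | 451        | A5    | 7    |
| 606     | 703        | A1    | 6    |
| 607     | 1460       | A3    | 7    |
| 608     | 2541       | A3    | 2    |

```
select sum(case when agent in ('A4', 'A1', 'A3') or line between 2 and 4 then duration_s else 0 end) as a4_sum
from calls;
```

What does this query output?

10669

call_id=600: ✓ → 3187
call_id=601: ✓ → 697
call_id=602: ✗
call_id=603: ✗
call_id=604: ✓ → 2081
call_id=605: ✗
call_id=606: ✓ → 703
call_id=607: ✓ → 1460
call_id=608: ✓ → 2541
a4_sum = 3187 + 697 + 2081 + 703 + 1460 + 2541 = 10669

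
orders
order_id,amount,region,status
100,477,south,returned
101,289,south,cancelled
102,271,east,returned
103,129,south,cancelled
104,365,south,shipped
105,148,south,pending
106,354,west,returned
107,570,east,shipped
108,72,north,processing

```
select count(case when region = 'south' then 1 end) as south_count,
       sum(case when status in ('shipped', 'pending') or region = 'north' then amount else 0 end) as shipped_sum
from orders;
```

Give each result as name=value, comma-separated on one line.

[south_count: region = 'south']
order_id=100: ✓ → 1
order_id=101: ✓ → 1
order_id=102: ✗
order_id=103: ✓ → 1
order_id=104: ✓ → 1
order_id=105: ✓ → 1
order_id=106: ✗
order_id=107: ✗
order_id=108: ✗
south_count = COUNT(1, 1, 1, 1, 1) = 5
—
[shipped_sum: status in ('shipped', 'pending') or region = 'north']
order_id=100: ✗
order_id=101: ✗
order_id=102: ✗
order_id=103: ✗
order_id=104: ✓ → 365
order_id=105: ✓ → 148
order_id=106: ✗
order_id=107: ✓ → 570
order_id=108: ✓ → 72
shipped_sum = 365 + 148 + 570 + 72 = 1155

south_count=5, shipped_sum=1155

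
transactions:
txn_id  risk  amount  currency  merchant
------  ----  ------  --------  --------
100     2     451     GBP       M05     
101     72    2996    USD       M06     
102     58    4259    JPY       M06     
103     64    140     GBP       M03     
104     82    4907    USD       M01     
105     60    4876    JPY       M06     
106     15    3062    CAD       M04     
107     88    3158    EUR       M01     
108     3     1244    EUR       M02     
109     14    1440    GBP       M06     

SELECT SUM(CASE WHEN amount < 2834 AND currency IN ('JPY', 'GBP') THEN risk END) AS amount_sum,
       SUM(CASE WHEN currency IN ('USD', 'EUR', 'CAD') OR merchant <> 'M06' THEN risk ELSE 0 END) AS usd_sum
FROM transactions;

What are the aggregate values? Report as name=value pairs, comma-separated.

amount_sum=80, usd_sum=326

[amount_sum: amount < 2834 AND currency IN ('JPY', 'GBP')]
txn_id=100: ✓ → 2
txn_id=101: ✗
txn_id=102: ✗
txn_id=103: ✓ → 64
txn_id=104: ✗
txn_id=105: ✗
txn_id=106: ✗
txn_id=107: ✗
txn_id=108: ✗
txn_id=109: ✓ → 14
amount_sum = 2 + 64 + 14 = 80
—
[usd_sum: currency IN ('USD', 'EUR', 'CAD') OR merchant <> 'M06']
txn_id=100: ✓ → 2
txn_id=101: ✓ → 72
txn_id=102: ✗
txn_id=103: ✓ → 64
txn_id=104: ✓ → 82
txn_id=105: ✗
txn_id=106: ✓ → 15
txn_id=107: ✓ → 88
txn_id=108: ✓ → 3
txn_id=109: ✗
usd_sum = 2 + 72 + 64 + 82 + 15 + 88 + 3 = 326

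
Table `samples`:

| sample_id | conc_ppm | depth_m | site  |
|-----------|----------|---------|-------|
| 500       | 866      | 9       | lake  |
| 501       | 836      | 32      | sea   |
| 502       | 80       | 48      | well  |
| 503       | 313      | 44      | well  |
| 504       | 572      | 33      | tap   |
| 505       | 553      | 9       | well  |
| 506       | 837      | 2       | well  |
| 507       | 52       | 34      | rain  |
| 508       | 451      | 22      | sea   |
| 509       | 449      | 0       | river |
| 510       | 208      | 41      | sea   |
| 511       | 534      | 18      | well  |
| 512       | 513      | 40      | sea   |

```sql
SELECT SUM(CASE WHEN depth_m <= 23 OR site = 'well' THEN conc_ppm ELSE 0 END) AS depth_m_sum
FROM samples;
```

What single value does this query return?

4083

sample_id=500: ✓ → 866
sample_id=501: ✗
sample_id=502: ✓ → 80
sample_id=503: ✓ → 313
sample_id=504: ✗
sample_id=505: ✓ → 553
sample_id=506: ✓ → 837
sample_id=507: ✗
sample_id=508: ✓ → 451
sample_id=509: ✓ → 449
sample_id=510: ✗
sample_id=511: ✓ → 534
sample_id=512: ✗
depth_m_sum = 866 + 80 + 313 + 553 + 837 + 451 + 449 + 534 = 4083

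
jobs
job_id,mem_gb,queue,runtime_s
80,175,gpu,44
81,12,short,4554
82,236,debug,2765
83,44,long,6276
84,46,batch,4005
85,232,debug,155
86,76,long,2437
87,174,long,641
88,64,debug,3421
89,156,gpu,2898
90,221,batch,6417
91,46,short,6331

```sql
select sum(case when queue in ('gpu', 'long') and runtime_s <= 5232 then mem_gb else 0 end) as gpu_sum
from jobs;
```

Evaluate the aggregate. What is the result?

job_id=80: ✓ → 175
job_id=81: ✗
job_id=82: ✗
job_id=83: ✗
job_id=84: ✗
job_id=85: ✗
job_id=86: ✓ → 76
job_id=87: ✓ → 174
job_id=88: ✗
job_id=89: ✓ → 156
job_id=90: ✗
job_id=91: ✗
gpu_sum = 175 + 76 + 174 + 156 = 581

581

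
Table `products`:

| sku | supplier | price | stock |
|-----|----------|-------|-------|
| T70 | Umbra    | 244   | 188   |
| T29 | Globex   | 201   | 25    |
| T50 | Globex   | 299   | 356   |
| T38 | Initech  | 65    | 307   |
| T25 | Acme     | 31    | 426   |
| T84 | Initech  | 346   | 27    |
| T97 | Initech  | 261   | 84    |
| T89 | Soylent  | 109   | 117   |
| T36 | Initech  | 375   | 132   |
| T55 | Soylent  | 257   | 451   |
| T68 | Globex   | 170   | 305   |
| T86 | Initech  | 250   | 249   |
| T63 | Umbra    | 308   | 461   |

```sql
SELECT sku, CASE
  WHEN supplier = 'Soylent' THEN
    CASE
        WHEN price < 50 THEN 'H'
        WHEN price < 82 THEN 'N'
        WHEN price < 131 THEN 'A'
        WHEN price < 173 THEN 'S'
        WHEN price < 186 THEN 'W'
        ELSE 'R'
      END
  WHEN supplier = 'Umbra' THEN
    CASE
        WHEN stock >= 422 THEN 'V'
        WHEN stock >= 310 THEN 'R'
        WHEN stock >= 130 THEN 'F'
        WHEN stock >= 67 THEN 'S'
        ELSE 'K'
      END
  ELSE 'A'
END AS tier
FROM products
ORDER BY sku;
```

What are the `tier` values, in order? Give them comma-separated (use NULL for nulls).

sku=T25: supplier='Acme' → outer ELSE → A
sku=T29: supplier='Globex' → outer ELSE → A
sku=T36: supplier='Initech' → outer ELSE → A
sku=T38: supplier='Initech' → outer ELSE → A
sku=T50: supplier='Globex' → outer ELSE → A
sku=T55: supplier='Soylent' → inner[ELSE] → R
sku=T63: supplier='Umbra' → inner[stock >= 422] → V
sku=T68: supplier='Globex' → outer ELSE → A
sku=T70: supplier='Umbra' → inner[stock >= 130] → F
sku=T84: supplier='Initech' → outer ELSE → A
sku=T86: supplier='Initech' → outer ELSE → A
sku=T89: supplier='Soylent' → inner[price < 131] → A
sku=T97: supplier='Initech' → outer ELSE → A

A, A, A, A, A, R, V, A, F, A, A, A, A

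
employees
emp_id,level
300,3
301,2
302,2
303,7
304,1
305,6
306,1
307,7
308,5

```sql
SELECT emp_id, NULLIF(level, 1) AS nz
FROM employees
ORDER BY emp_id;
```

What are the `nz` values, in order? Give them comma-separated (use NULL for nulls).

3, 2, 2, 7, NULL, 6, NULL, 7, 5

emp_id=300: level=3 vs 1: differ → 3
emp_id=301: level=2 vs 1: differ → 2
emp_id=302: level=2 vs 1: differ → 2
emp_id=303: level=7 vs 1: differ → 7
emp_id=304: level=1 vs 1: equal → NULL
emp_id=305: level=6 vs 1: differ → 6
emp_id=306: level=1 vs 1: equal → NULL
emp_id=307: level=7 vs 1: differ → 7
emp_id=308: level=5 vs 1: differ → 5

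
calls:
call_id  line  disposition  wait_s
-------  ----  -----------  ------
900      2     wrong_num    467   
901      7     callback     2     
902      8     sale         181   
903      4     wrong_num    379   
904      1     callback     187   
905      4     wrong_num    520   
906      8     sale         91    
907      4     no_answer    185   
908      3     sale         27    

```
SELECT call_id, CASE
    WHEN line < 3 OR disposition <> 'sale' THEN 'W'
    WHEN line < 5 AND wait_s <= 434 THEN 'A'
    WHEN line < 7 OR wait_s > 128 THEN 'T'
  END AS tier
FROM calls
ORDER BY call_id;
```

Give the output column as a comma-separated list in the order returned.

W, W, T, W, W, W, NULL, W, A

call_id=900: line < 3 OR disposition <> 'sale' → W
call_id=901: line < 3 OR disposition <> 'sale' → W
call_id=902: line < 7 OR wait_s > 128 → T
call_id=903: line < 3 OR disposition <> 'sale' → W
call_id=904: line < 3 OR disposition <> 'sale' → W
call_id=905: line < 3 OR disposition <> 'sale' → W
call_id=906: (no match → NULL) → NULL
call_id=907: line < 3 OR disposition <> 'sale' → W
call_id=908: line < 5 AND wait_s <= 434 → A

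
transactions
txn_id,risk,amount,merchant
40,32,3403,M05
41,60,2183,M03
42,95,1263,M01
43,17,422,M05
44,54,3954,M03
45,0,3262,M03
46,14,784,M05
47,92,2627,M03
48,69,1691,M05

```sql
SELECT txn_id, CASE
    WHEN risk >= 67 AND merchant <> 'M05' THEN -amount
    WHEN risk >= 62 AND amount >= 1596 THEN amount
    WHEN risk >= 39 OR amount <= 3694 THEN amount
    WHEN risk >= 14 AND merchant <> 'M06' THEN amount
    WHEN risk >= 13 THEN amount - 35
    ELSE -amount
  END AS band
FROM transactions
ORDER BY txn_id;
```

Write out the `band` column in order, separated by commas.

3403, 2183, -1263, 422, 3954, 3262, 784, -2627, 1691

txn_id=40: risk >= 39 OR amount <= 3694 → 3403
txn_id=41: risk >= 39 OR amount <= 3694 → 2183
txn_id=42: risk >= 67 AND merchant <> 'M05' → -1263
txn_id=43: risk >= 39 OR amount <= 3694 → 422
txn_id=44: risk >= 39 OR amount <= 3694 → 3954
txn_id=45: risk >= 39 OR amount <= 3694 → 3262
txn_id=46: risk >= 39 OR amount <= 3694 → 784
txn_id=47: risk >= 67 AND merchant <> 'M05' → -2627
txn_id=48: risk >= 62 AND amount >= 1596 → 1691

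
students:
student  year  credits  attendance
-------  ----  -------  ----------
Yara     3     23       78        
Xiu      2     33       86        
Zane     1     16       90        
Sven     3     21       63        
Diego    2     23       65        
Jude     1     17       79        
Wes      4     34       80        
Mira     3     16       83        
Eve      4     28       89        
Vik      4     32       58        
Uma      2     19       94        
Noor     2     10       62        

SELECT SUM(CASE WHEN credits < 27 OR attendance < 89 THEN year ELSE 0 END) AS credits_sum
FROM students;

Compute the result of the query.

student=Yara: ✓ → 3
student=Xiu: ✓ → 2
student=Zane: ✓ → 1
student=Sven: ✓ → 3
student=Diego: ✓ → 2
student=Jude: ✓ → 1
student=Wes: ✓ → 4
student=Mira: ✓ → 3
student=Eve: ✗
student=Vik: ✓ → 4
student=Uma: ✓ → 2
student=Noor: ✓ → 2
credits_sum = 3 + 2 + 1 + 3 + 2 + 1 + 4 + 3 + 4 + 2 + 2 = 27

27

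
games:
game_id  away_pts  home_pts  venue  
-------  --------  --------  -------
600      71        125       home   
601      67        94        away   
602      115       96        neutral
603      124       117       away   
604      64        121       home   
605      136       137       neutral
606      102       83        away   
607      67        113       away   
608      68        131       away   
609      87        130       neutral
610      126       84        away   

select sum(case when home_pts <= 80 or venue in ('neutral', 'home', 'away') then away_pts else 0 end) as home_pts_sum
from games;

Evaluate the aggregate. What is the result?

game_id=600: ✓ → 71
game_id=601: ✓ → 67
game_id=602: ✓ → 115
game_id=603: ✓ → 124
game_id=604: ✓ → 64
game_id=605: ✓ → 136
game_id=606: ✓ → 102
game_id=607: ✓ → 67
game_id=608: ✓ → 68
game_id=609: ✓ → 87
game_id=610: ✓ → 126
home_pts_sum = 71 + 67 + 115 + 124 + 64 + 136 + 102 + 67 + 68 + 87 + 126 = 1027

1027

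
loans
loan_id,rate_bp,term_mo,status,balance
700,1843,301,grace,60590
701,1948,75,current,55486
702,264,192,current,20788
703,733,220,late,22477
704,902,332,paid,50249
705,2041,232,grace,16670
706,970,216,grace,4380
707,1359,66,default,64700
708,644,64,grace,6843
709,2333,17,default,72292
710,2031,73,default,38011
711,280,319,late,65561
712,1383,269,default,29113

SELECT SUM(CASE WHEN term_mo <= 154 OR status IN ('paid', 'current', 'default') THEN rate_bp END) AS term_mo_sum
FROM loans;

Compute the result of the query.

10864

loan_id=700: ✗
loan_id=701: ✓ → 1948
loan_id=702: ✓ → 264
loan_id=703: ✗
loan_id=704: ✓ → 902
loan_id=705: ✗
loan_id=706: ✗
loan_id=707: ✓ → 1359
loan_id=708: ✓ → 644
loan_id=709: ✓ → 2333
loan_id=710: ✓ → 2031
loan_id=711: ✗
loan_id=712: ✓ → 1383
term_mo_sum = 1948 + 264 + 902 + 1359 + 644 + 2333 + 2031 + 1383 = 10864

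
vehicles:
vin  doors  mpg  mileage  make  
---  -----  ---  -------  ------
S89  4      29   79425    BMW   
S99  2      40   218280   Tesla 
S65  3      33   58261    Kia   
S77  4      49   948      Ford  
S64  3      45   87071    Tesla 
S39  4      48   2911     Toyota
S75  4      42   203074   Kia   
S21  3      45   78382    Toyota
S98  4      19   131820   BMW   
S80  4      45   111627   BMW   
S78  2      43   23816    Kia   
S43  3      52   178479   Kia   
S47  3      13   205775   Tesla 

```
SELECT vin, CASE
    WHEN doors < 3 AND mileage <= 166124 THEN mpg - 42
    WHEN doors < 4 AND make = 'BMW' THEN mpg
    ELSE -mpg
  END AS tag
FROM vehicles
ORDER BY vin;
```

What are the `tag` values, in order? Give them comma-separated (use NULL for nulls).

-45, -48, -52, -13, -45, -33, -42, -49, 1, -45, -29, -19, -40

vin=S21: ELSE → -45
vin=S39: ELSE → -48
vin=S43: ELSE → -52
vin=S47: ELSE → -13
vin=S64: ELSE → -45
vin=S65: ELSE → -33
vin=S75: ELSE → -42
vin=S77: ELSE → -49
vin=S78: doors < 3 AND mileage <= 166124 → 1
vin=S80: ELSE → -45
vin=S89: ELSE → -29
vin=S98: ELSE → -19
vin=S99: ELSE → -40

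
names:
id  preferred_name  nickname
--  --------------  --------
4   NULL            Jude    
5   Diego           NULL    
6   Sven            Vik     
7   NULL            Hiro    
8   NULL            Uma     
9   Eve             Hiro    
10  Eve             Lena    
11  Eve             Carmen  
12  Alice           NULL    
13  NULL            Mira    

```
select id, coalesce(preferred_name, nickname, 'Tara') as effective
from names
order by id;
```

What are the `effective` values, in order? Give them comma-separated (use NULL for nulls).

id=4: preferred_name=NULL, nickname=Jude → Jude
id=5: preferred_name=Diego → Diego
id=6: preferred_name=Sven → Sven
id=7: preferred_name=NULL, nickname=Hiro → Hiro
id=8: preferred_name=NULL, nickname=Uma → Uma
id=9: preferred_name=Eve → Eve
id=10: preferred_name=Eve → Eve
id=11: preferred_name=Eve → Eve
id=12: preferred_name=Alice → Alice
id=13: preferred_name=NULL, nickname=Mira → Mira

Jude, Diego, Sven, Hiro, Uma, Eve, Eve, Eve, Alice, Mira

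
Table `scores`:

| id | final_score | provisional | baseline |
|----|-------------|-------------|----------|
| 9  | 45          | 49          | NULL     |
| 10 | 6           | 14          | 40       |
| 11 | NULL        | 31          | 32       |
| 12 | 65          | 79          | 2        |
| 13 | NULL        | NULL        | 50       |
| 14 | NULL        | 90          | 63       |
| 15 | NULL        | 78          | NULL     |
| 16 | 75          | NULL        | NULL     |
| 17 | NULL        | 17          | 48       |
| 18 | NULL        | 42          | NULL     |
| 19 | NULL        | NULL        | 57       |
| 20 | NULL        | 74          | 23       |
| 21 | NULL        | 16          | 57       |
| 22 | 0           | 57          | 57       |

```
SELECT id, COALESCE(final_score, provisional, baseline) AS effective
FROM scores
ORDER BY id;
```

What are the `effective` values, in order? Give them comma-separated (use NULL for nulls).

45, 6, 31, 65, 50, 90, 78, 75, 17, 42, 57, 74, 16, 0

id=9: final_score=45 → 45
id=10: final_score=6 → 6
id=11: final_score=NULL, provisional=31 → 31
id=12: final_score=65 → 65
id=13: final_score=NULL, provisional=NULL, baseline=50 → 50
id=14: final_score=NULL, provisional=90 → 90
id=15: final_score=NULL, provisional=78 → 78
id=16: final_score=75 → 75
id=17: final_score=NULL, provisional=17 → 17
id=18: final_score=NULL, provisional=42 → 42
id=19: final_score=NULL, provisional=NULL, baseline=57 → 57
id=20: final_score=NULL, provisional=74 → 74
id=21: final_score=NULL, provisional=16 → 16
id=22: final_score=0 → 0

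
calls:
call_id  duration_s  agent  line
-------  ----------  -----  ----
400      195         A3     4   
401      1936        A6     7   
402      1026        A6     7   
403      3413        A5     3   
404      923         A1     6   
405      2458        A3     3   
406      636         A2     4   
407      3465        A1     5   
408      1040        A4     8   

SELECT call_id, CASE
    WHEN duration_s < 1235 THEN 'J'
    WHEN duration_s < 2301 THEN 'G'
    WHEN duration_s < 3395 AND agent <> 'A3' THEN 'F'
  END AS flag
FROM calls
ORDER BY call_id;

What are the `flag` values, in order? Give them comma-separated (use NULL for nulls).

J, G, J, NULL, J, NULL, J, NULL, J

call_id=400: duration_s < 1235 → J
call_id=401: duration_s < 2301 → G
call_id=402: duration_s < 1235 → J
call_id=403: (no match → NULL) → NULL
call_id=404: duration_s < 1235 → J
call_id=405: (no match → NULL) → NULL
call_id=406: duration_s < 1235 → J
call_id=407: (no match → NULL) → NULL
call_id=408: duration_s < 1235 → J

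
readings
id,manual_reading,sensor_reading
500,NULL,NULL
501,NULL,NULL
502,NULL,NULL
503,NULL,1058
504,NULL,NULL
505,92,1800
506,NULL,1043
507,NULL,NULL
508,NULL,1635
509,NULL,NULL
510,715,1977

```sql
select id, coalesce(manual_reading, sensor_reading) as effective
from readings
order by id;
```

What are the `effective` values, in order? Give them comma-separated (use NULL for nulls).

id=500: manual_reading=NULL, sensor_reading=NULL (all NULL) → NULL
id=501: manual_reading=NULL, sensor_reading=NULL (all NULL) → NULL
id=502: manual_reading=NULL, sensor_reading=NULL (all NULL) → NULL
id=503: manual_reading=NULL, sensor_reading=1058 → 1058
id=504: manual_reading=NULL, sensor_reading=NULL (all NULL) → NULL
id=505: manual_reading=92 → 92
id=506: manual_reading=NULL, sensor_reading=1043 → 1043
id=507: manual_reading=NULL, sensor_reading=NULL (all NULL) → NULL
id=508: manual_reading=NULL, sensor_reading=1635 → 1635
id=509: manual_reading=NULL, sensor_reading=NULL (all NULL) → NULL
id=510: manual_reading=715 → 715

NULL, NULL, NULL, 1058, NULL, 92, 1043, NULL, 1635, NULL, 715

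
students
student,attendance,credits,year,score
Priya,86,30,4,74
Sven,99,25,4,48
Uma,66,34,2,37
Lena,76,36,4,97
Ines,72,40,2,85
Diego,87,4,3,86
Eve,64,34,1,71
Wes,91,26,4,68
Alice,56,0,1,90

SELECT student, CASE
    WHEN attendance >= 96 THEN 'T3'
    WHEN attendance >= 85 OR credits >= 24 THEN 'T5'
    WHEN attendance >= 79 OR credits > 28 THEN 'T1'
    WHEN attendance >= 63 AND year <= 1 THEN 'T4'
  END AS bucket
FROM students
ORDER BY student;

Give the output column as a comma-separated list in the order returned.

student=Alice: (no match → NULL) → NULL
student=Diego: attendance >= 85 OR credits >= 24 → T5
student=Eve: attendance >= 85 OR credits >= 24 → T5
student=Ines: attendance >= 85 OR credits >= 24 → T5
student=Lena: attendance >= 85 OR credits >= 24 → T5
student=Priya: attendance >= 85 OR credits >= 24 → T5
student=Sven: attendance >= 96 → T3
student=Uma: attendance >= 85 OR credits >= 24 → T5
student=Wes: attendance >= 85 OR credits >= 24 → T5

NULL, T5, T5, T5, T5, T5, T3, T5, T5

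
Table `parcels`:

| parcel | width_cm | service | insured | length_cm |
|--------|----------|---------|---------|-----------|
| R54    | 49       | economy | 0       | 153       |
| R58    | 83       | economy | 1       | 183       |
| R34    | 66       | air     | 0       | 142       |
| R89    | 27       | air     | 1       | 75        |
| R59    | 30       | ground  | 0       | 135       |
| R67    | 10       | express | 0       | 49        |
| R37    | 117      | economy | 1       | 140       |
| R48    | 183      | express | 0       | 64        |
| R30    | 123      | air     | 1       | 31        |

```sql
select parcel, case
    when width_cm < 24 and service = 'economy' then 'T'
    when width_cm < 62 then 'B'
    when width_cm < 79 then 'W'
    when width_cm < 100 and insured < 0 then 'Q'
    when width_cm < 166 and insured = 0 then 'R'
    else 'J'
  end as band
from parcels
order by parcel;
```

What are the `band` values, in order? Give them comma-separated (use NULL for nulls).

parcel=R30: ELSE → J
parcel=R34: width_cm < 79 → W
parcel=R37: ELSE → J
parcel=R48: ELSE → J
parcel=R54: width_cm < 62 → B
parcel=R58: ELSE → J
parcel=R59: width_cm < 62 → B
parcel=R67: width_cm < 62 → B
parcel=R89: width_cm < 62 → B

J, W, J, J, B, J, B, B, B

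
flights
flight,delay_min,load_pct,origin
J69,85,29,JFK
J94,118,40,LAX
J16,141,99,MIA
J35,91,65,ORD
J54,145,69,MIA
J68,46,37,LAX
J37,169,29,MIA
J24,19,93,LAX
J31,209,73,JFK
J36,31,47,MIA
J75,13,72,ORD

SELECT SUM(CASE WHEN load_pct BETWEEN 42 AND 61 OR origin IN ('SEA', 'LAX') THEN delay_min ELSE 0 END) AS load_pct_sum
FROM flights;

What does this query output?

214

flight=J69: ✗
flight=J94: ✓ → 118
flight=J16: ✗
flight=J35: ✗
flight=J54: ✗
flight=J68: ✓ → 46
flight=J37: ✗
flight=J24: ✓ → 19
flight=J31: ✗
flight=J36: ✓ → 31
flight=J75: ✗
load_pct_sum = 118 + 46 + 19 + 31 = 214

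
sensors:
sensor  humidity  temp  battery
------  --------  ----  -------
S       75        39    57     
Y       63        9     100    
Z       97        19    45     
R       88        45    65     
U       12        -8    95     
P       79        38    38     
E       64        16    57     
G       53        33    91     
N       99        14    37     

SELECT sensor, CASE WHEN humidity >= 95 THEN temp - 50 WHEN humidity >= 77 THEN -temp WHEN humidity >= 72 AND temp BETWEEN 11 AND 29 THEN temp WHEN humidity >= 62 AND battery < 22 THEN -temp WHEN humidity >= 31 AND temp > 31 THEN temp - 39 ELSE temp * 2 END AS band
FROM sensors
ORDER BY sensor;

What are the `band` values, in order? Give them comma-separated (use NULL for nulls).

sensor=E: ELSE → 32
sensor=G: humidity >= 31 AND temp > 31 → -6
sensor=N: humidity >= 95 → -36
sensor=P: humidity >= 77 → -38
sensor=R: humidity >= 77 → -45
sensor=S: humidity >= 31 AND temp > 31 → 0
sensor=U: ELSE → -16
sensor=Y: ELSE → 18
sensor=Z: humidity >= 95 → -31

32, -6, -36, -38, -45, 0, -16, 18, -31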